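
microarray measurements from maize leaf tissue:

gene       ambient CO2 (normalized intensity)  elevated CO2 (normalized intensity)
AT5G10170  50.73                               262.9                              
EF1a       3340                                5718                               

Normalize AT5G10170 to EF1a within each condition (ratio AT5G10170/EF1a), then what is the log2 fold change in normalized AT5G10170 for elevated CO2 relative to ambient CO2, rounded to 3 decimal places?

1.598

AT5G10170/EF1a (ambient CO2) = 50.73 / 3340 = 0.015189
AT5G10170/EF1a (elevated CO2) = 262.9 / 5718 = 0.045978
Fold change = 0.045978 / 0.015189 = 3.0271
log2(3.0271) = 1.5979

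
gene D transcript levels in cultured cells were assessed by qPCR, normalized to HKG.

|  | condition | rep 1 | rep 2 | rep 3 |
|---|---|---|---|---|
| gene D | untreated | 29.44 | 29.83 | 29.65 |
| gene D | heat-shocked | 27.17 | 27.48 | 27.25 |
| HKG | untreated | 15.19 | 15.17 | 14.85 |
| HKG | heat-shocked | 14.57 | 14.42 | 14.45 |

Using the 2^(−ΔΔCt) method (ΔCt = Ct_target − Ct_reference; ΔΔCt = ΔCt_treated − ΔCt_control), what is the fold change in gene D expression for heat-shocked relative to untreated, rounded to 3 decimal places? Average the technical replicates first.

3.364

Mean Ct: gene D untreated 29.640; gene D heat-shocked 27.300; HKG untreated 15.070; HKG heat-shocked 14.480
ΔCt(untreated) = 29.640 − 15.070 = 14.570
ΔCt(heat-shocked) = 27.300 − 14.480 = 12.820
ΔΔCt = 12.820 − 14.570 = -1.750
Fold change = 2^(−(-1.750)) = 2^1.750 = 3.3636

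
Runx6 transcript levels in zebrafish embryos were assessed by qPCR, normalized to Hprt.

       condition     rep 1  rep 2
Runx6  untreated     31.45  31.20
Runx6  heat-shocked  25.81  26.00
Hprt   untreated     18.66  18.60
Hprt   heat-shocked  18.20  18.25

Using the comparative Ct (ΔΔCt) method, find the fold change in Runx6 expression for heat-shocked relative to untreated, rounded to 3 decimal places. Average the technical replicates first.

Mean Ct: Runx6 untreated 31.325; Runx6 heat-shocked 25.905; Hprt untreated 18.630; Hprt heat-shocked 18.225
ΔCt(untreated) = 31.325 − 18.630 = 12.695
ΔCt(heat-shocked) = 25.905 − 18.225 = 7.680
ΔΔCt = 7.680 − 12.695 = -5.015
Fold change = 2^(−(-5.015)) = 2^5.015 = 32.3344

32.334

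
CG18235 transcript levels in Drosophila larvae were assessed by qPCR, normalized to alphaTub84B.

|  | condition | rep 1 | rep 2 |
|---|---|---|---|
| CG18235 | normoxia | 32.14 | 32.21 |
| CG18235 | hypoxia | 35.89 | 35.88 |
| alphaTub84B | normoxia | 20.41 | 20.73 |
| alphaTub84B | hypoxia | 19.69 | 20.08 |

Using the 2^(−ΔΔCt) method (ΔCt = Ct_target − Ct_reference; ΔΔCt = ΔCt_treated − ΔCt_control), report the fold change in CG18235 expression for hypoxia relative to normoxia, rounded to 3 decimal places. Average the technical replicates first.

Mean Ct: CG18235 normoxia 32.175; CG18235 hypoxia 35.885; alphaTub84B normoxia 20.570; alphaTub84B hypoxia 19.885
ΔCt(normoxia) = 32.175 − 20.570 = 11.605
ΔCt(hypoxia) = 35.885 − 19.885 = 16.000
ΔΔCt = 16.000 − 11.605 = 4.395
Fold change = 2^(−4.395) = 0.0475

0.048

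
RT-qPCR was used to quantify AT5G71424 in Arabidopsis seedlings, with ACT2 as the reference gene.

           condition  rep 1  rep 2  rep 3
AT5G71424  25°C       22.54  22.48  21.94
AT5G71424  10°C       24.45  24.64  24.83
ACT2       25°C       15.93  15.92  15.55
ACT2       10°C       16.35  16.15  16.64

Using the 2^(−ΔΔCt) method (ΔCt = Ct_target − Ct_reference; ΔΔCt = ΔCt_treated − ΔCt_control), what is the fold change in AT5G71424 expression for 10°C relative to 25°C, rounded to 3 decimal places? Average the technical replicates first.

Mean Ct: AT5G71424 25°C 22.320; AT5G71424 10°C 24.640; ACT2 25°C 15.800; ACT2 10°C 16.380
ΔCt(25°C) = 22.320 − 15.800 = 6.520
ΔCt(10°C) = 24.640 − 16.380 = 8.260
ΔΔCt = 8.260 − 6.520 = 1.740
Fold change = 2^(−1.740) = 0.2994

0.299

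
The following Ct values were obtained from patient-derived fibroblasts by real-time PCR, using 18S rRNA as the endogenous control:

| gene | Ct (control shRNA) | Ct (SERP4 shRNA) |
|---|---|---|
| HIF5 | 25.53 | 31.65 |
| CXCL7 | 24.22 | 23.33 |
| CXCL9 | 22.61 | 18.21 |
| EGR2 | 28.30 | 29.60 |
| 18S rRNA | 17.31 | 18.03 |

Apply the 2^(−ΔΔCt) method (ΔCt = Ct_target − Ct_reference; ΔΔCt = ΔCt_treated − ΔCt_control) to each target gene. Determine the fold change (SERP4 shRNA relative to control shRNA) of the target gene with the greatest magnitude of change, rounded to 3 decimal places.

HIF5: ΔΔCt = (31.65−18.03) − (25.53−17.31) = 13.62 − 8.22 = 5.40; fold change = 2^-5.40 = 0.024
CXCL7: ΔΔCt = (23.33−18.03) − (24.22−17.31) = 5.30 − 6.91 = -1.61; fold change = 2^1.61 = 3.053
CXCL9: ΔΔCt = (18.21−18.03) − (22.61−17.31) = 0.18 − 5.30 = -5.12; fold change = 2^5.12 = 34.776
EGR2: ΔΔCt = (29.60−18.03) − (28.30−17.31) = 11.57 − 10.99 = 0.58; fold change = 2^-0.58 = 0.669
HIF5 has the largest |ΔΔCt| = 5.40.

0.024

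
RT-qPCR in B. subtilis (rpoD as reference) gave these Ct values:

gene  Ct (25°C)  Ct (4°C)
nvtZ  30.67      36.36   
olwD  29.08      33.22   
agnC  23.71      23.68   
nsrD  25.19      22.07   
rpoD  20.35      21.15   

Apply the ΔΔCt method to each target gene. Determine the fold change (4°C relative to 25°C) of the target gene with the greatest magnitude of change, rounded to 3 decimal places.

nvtZ: ΔΔCt = (36.36−21.15) − (30.67−20.35) = 15.21 − 10.32 = 4.89; fold change = 2^-4.89 = 0.034
olwD: ΔΔCt = (33.22−21.15) − (29.08−20.35) = 12.07 − 8.73 = 3.34; fold change = 2^-3.34 = 0.099
agnC: ΔΔCt = (23.68−21.15) − (23.71−20.35) = 2.53 − 3.36 = -0.83; fold change = 2^0.83 = 1.778
nsrD: ΔΔCt = (22.07−21.15) − (25.19−20.35) = 0.92 − 4.84 = -3.92; fold change = 2^3.92 = 15.137
nvtZ has the largest |ΔΔCt| = 4.89.

0.034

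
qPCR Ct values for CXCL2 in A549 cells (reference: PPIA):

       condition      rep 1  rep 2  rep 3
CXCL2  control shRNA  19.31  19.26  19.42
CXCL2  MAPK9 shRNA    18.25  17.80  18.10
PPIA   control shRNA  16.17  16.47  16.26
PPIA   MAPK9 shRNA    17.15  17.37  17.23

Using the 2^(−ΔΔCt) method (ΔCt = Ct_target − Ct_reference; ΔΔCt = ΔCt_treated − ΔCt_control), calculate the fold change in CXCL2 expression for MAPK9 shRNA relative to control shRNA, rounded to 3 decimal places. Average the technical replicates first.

Mean Ct: CXCL2 control shRNA 19.330; CXCL2 MAPK9 shRNA 18.050; PPIA control shRNA 16.300; PPIA MAPK9 shRNA 17.250
ΔCt(control shRNA) = 19.330 − 16.300 = 3.030
ΔCt(MAPK9 shRNA) = 18.050 − 17.250 = 0.800
ΔΔCt = 0.800 − 3.030 = -2.230
Fold change = 2^(−(-2.230)) = 2^2.230 = 4.6913

4.691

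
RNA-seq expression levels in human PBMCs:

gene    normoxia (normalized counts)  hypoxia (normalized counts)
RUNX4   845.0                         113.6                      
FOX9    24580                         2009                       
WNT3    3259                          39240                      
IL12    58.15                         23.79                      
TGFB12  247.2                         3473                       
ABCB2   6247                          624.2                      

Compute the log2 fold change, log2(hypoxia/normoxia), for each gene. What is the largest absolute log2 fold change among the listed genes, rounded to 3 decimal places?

3.812

log2(113.6/845.0) = -2.895  (RUNX4)
log2(2009/24580) = -3.613  (FOX9)
log2(39240/3259) = 3.590  (WNT3)
log2(23.79/58.15) = -1.289  (IL12)
log2(3473/247.2) = 3.812  (TGFB12)
log2(624.2/6247) = -3.323  (ABCB2)
The largest magnitude belongs to TGFB12.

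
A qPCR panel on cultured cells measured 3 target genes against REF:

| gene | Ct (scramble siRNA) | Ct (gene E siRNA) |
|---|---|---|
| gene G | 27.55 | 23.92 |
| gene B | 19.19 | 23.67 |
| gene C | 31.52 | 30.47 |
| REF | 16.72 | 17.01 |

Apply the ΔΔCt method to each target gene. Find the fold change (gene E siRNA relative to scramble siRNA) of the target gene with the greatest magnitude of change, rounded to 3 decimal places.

0.055

gene G: ΔΔCt = (23.92−17.01) − (27.55−16.72) = 6.91 − 10.83 = -3.92; fold change = 2^3.92 = 15.137
gene B: ΔΔCt = (23.67−17.01) − (19.19−16.72) = 6.66 − 2.47 = 4.19; fold change = 2^-4.19 = 0.055
gene C: ΔΔCt = (30.47−17.01) − (31.52−16.72) = 13.46 − 14.80 = -1.34; fold change = 2^1.34 = 2.532
gene B has the largest |ΔΔCt| = 4.19.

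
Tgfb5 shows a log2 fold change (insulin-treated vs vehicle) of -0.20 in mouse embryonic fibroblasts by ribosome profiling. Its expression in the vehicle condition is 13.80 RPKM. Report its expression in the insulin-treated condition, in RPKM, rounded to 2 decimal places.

Fold change = 2^(-0.20) = 0.8706
insulin-treated expression = 13.80 × 0.8706 = 12.01

12.01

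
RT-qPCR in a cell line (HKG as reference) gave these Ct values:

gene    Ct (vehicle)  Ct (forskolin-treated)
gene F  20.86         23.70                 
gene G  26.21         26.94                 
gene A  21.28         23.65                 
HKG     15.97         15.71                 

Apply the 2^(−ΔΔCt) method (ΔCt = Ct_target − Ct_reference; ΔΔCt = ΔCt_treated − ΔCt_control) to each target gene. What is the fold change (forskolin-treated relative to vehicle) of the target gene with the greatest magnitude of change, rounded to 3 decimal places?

gene F: ΔΔCt = (23.70−15.71) − (20.86−15.97) = 7.99 − 4.89 = 3.10; fold change = 2^-3.10 = 0.117
gene G: ΔΔCt = (26.94−15.71) − (26.21−15.97) = 11.23 − 10.24 = 0.99; fold change = 2^-0.99 = 0.503
gene A: ΔΔCt = (23.65−15.71) − (21.28−15.97) = 7.94 − 5.31 = 2.63; fold change = 2^-2.63 = 0.162
gene F has the largest |ΔΔCt| = 3.10.

0.117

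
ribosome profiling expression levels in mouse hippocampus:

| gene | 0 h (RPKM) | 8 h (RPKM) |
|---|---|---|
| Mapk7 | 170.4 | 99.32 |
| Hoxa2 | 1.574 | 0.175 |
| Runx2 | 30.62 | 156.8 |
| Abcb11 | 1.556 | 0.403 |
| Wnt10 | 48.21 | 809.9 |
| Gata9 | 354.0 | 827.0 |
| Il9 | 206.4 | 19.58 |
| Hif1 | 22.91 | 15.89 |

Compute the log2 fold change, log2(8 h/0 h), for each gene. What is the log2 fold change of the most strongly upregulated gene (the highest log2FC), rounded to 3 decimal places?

4.070

log2(99.32/170.4) = -0.779  (Mapk7)
log2(0.175/1.574) = -3.169  (Hoxa2)
log2(156.8/30.62) = 2.356  (Runx2)
log2(0.403/1.556) = -1.949  (Abcb11)
log2(809.9/48.21) = 4.070  (Wnt10)
log2(827.0/354.0) = 1.224  (Gata9)
log2(19.58/206.4) = -3.398  (Il9)
log2(15.89/22.91) = -0.528  (Hif1)
Wnt10 is most strongly upregulated.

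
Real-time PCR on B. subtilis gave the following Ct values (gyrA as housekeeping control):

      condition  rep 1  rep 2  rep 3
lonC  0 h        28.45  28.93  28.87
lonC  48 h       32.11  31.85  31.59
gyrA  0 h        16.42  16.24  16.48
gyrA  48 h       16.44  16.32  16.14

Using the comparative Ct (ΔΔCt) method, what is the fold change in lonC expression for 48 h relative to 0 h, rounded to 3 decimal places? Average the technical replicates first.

0.110

Mean Ct: lonC 0 h 28.750; lonC 48 h 31.850; gyrA 0 h 16.380; gyrA 48 h 16.300
ΔCt(0 h) = 28.750 − 16.380 = 12.370
ΔCt(48 h) = 31.850 − 16.300 = 15.550
ΔΔCt = 15.550 − 12.370 = 3.180
Fold change = 2^(−3.180) = 0.1103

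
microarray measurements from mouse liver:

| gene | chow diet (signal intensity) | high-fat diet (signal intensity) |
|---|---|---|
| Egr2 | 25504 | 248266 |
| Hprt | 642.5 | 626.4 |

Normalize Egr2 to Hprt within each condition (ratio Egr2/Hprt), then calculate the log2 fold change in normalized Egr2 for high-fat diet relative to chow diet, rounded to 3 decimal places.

3.320

Egr2/Hprt (chow diet) = 25504 / 642.5 = 39.695
Egr2/Hprt (high-fat diet) = 248266 / 626.4 = 396.34
Fold change = 396.34 / 39.695 = 9.9846
log2(9.9846) = 3.3197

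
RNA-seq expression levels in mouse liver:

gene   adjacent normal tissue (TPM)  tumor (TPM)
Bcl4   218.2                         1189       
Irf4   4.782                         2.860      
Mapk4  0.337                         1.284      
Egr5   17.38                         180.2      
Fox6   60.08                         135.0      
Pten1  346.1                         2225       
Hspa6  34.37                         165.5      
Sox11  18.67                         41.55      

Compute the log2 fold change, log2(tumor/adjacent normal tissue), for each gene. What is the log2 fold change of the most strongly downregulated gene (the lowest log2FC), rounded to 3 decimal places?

-0.742

log2(1189/218.2) = 2.446  (Bcl4)
log2(2.860/4.782) = -0.742  (Irf4)
log2(1.284/0.337) = 1.930  (Mapk4)
log2(180.2/17.38) = 3.374  (Egr5)
log2(135.0/60.08) = 1.168  (Fox6)
log2(2225/346.1) = 2.685  (Pten1)
log2(165.5/34.37) = 2.268  (Hspa6)
log2(41.55/18.67) = 1.154  (Sox11)
Irf4 is most strongly downregulated.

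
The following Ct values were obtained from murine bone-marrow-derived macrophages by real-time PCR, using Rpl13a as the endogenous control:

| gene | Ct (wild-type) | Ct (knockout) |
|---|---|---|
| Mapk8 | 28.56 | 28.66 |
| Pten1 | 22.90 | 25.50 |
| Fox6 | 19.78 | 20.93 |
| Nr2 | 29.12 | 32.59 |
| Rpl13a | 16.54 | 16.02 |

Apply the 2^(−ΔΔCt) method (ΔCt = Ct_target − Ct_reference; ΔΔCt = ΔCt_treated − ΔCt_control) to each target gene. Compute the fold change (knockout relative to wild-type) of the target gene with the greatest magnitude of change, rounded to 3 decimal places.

Mapk8: ΔΔCt = (28.66−16.02) − (28.56−16.54) = 12.64 − 12.02 = 0.62; fold change = 2^-0.62 = 0.651
Pten1: ΔΔCt = (25.50−16.02) − (22.90−16.54) = 9.48 − 6.36 = 3.12; fold change = 2^-3.12 = 0.115
Fox6: ΔΔCt = (20.93−16.02) − (19.78−16.54) = 4.91 − 3.24 = 1.67; fold change = 2^-1.67 = 0.314
Nr2: ΔΔCt = (32.59−16.02) − (29.12−16.54) = 16.57 − 12.58 = 3.99; fold change = 2^-3.99 = 0.063
Nr2 has the largest |ΔΔCt| = 3.99.

0.063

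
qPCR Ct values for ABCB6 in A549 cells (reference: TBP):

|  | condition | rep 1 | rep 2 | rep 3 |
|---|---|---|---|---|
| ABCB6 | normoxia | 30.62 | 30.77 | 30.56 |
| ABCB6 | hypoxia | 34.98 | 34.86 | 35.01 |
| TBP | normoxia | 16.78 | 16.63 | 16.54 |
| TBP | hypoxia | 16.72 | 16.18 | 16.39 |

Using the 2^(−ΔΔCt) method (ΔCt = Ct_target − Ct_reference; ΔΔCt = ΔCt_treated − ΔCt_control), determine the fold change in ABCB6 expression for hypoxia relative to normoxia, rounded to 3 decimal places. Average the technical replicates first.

Mean Ct: ABCB6 normoxia 30.650; ABCB6 hypoxia 34.950; TBP normoxia 16.650; TBP hypoxia 16.430
ΔCt(normoxia) = 30.650 − 16.650 = 14.000
ΔCt(hypoxia) = 34.950 − 16.430 = 18.520
ΔΔCt = 18.520 − 14.000 = 4.520
Fold change = 2^(−4.520) = 0.0436

0.044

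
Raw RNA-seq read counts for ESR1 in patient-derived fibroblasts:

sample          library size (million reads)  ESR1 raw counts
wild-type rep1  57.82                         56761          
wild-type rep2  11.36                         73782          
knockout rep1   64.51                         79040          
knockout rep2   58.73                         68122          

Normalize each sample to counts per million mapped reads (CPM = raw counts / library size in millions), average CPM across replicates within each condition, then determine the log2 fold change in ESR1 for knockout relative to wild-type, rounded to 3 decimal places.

CPM(wild-type rep1) = 56761 / 57.82 = 981.6845
CPM(wild-type rep2) = 73782 / 11.36 = 6494.8944
CPM(knockout rep1) = 79040 / 64.51 = 1225.2364
CPM(knockout rep2) = 68122 / 58.73 = 1159.9183
mean CPM(wild-type) = 3738.2895; mean CPM(knockout) = 1192.5773
Fold change = 1192.5773 / 3738.2895 = 0.31902
log2(0.31902) = -1.6483

-1.648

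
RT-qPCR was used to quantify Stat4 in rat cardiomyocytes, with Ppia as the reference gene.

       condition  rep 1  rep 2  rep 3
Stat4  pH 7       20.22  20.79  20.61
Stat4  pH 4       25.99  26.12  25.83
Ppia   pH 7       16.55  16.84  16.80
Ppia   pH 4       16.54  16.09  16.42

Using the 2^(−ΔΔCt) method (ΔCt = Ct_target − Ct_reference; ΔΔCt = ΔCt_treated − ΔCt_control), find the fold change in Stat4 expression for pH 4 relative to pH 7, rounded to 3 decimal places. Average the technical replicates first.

Mean Ct: Stat4 pH 7 20.540; Stat4 pH 4 25.980; Ppia pH 7 16.730; Ppia pH 4 16.350
ΔCt(pH 7) = 20.540 − 16.730 = 3.810
ΔCt(pH 4) = 25.980 − 16.350 = 9.630
ΔΔCt = 9.630 − 3.810 = 5.820
Fold change = 2^(−5.820) = 0.0177

0.018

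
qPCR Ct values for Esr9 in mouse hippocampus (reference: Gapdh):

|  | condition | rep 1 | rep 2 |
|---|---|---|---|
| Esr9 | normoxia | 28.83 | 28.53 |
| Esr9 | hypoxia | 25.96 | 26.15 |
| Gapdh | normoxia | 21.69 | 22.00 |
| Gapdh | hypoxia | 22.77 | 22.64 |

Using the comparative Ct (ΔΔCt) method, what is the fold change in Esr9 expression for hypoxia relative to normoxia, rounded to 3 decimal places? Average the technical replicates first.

11.197

Mean Ct: Esr9 normoxia 28.680; Esr9 hypoxia 26.055; Gapdh normoxia 21.845; Gapdh hypoxia 22.705
ΔCt(normoxia) = 28.680 − 21.845 = 6.835
ΔCt(hypoxia) = 26.055 − 22.705 = 3.350
ΔΔCt = 3.350 − 6.835 = -3.485
Fold change = 2^(−(-3.485)) = 2^3.485 = 11.1967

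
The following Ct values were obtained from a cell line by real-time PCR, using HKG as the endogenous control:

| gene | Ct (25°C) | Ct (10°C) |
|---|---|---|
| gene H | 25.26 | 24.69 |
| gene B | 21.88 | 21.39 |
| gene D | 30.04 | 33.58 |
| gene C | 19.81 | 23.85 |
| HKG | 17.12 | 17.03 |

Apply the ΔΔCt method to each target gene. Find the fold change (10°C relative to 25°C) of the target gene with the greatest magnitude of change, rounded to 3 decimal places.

0.057

gene H: ΔΔCt = (24.69−17.03) − (25.26−17.12) = 7.66 − 8.14 = -0.48; fold change = 2^0.48 = 1.395
gene B: ΔΔCt = (21.39−17.03) − (21.88−17.12) = 4.36 − 4.76 = -0.40; fold change = 2^0.40 = 1.320
gene D: ΔΔCt = (33.58−17.03) − (30.04−17.12) = 16.55 − 12.92 = 3.63; fold change = 2^-3.63 = 0.081
gene C: ΔΔCt = (23.85−17.03) − (19.81−17.12) = 6.82 − 2.69 = 4.13; fold change = 2^-4.13 = 0.057
gene C has the largest |ΔΔCt| = 4.13.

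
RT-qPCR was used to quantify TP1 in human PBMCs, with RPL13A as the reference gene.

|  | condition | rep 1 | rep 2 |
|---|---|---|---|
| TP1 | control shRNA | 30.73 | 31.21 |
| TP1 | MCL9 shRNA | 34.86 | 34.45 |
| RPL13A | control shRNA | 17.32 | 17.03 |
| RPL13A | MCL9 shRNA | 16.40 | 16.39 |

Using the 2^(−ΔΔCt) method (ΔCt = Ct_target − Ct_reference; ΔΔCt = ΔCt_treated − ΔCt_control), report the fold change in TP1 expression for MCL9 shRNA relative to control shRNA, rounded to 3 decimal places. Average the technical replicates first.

Mean Ct: TP1 control shRNA 30.970; TP1 MCL9 shRNA 34.655; RPL13A control shRNA 17.175; RPL13A MCL9 shRNA 16.395
ΔCt(control shRNA) = 30.970 − 17.175 = 13.795
ΔCt(MCL9 shRNA) = 34.655 − 16.395 = 18.260
ΔΔCt = 18.260 − 13.795 = 4.465
Fold change = 2^(−4.465) = 0.0453

0.045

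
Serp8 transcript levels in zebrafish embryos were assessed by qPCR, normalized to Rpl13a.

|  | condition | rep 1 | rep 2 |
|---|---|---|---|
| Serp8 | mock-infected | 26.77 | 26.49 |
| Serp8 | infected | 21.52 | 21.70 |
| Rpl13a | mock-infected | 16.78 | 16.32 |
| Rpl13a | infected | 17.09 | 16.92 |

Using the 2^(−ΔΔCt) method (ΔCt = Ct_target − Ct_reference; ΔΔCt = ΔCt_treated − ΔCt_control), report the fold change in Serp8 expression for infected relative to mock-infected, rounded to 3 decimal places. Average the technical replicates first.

Mean Ct: Serp8 mock-infected 26.630; Serp8 infected 21.610; Rpl13a mock-infected 16.550; Rpl13a infected 17.005
ΔCt(mock-infected) = 26.630 − 16.550 = 10.080
ΔCt(infected) = 21.610 − 17.005 = 4.605
ΔΔCt = 4.605 − 10.080 = -5.475
Fold change = 2^(−(-5.475)) = 2^5.475 = 44.4774

44.477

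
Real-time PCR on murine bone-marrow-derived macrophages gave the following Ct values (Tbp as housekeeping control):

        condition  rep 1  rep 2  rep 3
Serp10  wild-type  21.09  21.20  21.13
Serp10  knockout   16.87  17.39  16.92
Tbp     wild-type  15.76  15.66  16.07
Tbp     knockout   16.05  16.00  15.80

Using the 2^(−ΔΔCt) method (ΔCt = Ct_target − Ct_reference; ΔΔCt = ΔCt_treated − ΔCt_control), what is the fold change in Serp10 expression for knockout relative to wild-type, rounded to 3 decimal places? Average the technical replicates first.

18.379

Mean Ct: Serp10 wild-type 21.140; Serp10 knockout 17.060; Tbp wild-type 15.830; Tbp knockout 15.950
ΔCt(wild-type) = 21.140 − 15.830 = 5.310
ΔCt(knockout) = 17.060 − 15.950 = 1.110
ΔΔCt = 1.110 − 5.310 = -4.200
Fold change = 2^(−(-4.200)) = 2^4.200 = 18.3792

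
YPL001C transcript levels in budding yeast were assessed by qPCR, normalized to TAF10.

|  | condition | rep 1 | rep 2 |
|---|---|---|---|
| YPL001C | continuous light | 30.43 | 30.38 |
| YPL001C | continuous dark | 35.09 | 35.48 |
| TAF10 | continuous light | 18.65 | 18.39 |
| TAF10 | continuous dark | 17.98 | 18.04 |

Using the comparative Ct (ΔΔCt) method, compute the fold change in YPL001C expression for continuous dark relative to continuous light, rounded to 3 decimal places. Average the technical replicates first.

Mean Ct: YPL001C continuous light 30.405; YPL001C continuous dark 35.285; TAF10 continuous light 18.520; TAF10 continuous dark 18.010
ΔCt(continuous light) = 30.405 − 18.520 = 11.885
ΔCt(continuous dark) = 35.285 − 18.010 = 17.275
ΔΔCt = 17.275 − 11.885 = 5.390
Fold change = 2^(−5.390) = 0.0238

0.024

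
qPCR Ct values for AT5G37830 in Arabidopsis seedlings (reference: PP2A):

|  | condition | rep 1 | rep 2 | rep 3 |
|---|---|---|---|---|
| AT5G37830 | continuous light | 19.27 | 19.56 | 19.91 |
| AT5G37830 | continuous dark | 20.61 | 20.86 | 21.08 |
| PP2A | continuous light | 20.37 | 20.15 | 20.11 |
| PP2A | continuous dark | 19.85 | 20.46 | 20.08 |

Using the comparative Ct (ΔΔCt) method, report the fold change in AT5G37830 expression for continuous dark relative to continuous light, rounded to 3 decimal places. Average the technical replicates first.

Mean Ct: AT5G37830 continuous light 19.580; AT5G37830 continuous dark 20.850; PP2A continuous light 20.210; PP2A continuous dark 20.130
ΔCt(continuous light) = 19.580 − 20.210 = -0.630
ΔCt(continuous dark) = 20.850 − 20.130 = 0.720
ΔΔCt = 0.720 − (-0.630) = 1.350
Fold change = 2^(−1.350) = 0.3923

0.392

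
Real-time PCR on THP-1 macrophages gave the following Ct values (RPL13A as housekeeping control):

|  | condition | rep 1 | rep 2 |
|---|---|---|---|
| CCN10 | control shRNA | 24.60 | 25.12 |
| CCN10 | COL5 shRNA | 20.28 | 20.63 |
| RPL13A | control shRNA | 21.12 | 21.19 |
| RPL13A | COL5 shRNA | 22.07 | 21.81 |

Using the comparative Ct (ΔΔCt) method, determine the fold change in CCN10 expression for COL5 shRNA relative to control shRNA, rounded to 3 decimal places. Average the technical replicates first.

Mean Ct: CCN10 control shRNA 24.860; CCN10 COL5 shRNA 20.455; RPL13A control shRNA 21.155; RPL13A COL5 shRNA 21.940
ΔCt(control shRNA) = 24.860 − 21.155 = 3.705
ΔCt(COL5 shRNA) = 20.455 − 21.940 = -1.485
ΔΔCt = -1.485 − 3.705 = -5.190
Fold change = 2^(−(-5.190)) = 2^5.190 = 36.5044

36.504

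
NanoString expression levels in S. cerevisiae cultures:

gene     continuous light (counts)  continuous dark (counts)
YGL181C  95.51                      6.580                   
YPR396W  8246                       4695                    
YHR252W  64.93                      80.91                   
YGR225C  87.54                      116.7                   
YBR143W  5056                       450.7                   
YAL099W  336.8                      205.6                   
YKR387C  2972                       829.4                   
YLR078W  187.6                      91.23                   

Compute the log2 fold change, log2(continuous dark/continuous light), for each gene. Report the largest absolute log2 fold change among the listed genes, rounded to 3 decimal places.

log2(6.580/95.51) = -3.859  (YGL181C)
log2(4695/8246) = -0.813  (YPR396W)
log2(80.91/64.93) = 0.317  (YHR252W)
log2(116.7/87.54) = 0.415  (YGR225C)
log2(450.7/5056) = -3.488  (YBR143W)
log2(205.6/336.8) = -0.712  (YAL099W)
log2(829.4/2972) = -1.841  (YKR387C)
log2(91.23/187.6) = -1.040  (YLR078W)
The largest magnitude belongs to YGL181C.

3.859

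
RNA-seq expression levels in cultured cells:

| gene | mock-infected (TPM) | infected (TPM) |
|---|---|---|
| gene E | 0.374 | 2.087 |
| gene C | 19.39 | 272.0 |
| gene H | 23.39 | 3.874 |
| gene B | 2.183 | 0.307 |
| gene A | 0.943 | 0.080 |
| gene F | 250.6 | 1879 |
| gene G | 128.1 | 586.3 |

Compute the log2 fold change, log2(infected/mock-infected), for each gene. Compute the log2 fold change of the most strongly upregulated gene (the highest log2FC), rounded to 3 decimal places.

log2(2.087/0.374) = 2.480  (gene E)
log2(272.0/19.39) = 3.810  (gene C)
log2(3.874/23.39) = -2.594  (gene H)
log2(0.307/2.183) = -2.830  (gene B)
log2(0.080/0.943) = -3.559  (gene A)
log2(1879/250.6) = 2.907  (gene F)
log2(586.3/128.1) = 2.194  (gene G)
gene C is most strongly upregulated.

3.810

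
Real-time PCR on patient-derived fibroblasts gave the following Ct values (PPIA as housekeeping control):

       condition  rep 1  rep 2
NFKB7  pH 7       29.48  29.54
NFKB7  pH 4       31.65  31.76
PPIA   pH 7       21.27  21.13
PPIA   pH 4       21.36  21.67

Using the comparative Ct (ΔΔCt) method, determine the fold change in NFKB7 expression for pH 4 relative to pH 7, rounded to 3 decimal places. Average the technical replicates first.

Mean Ct: NFKB7 pH 7 29.510; NFKB7 pH 4 31.705; PPIA pH 7 21.200; PPIA pH 4 21.515
ΔCt(pH 7) = 29.510 − 21.200 = 8.310
ΔCt(pH 4) = 31.705 − 21.515 = 10.190
ΔΔCt = 10.190 − 8.310 = 1.880
Fold change = 2^(−1.880) = 0.2717

0.272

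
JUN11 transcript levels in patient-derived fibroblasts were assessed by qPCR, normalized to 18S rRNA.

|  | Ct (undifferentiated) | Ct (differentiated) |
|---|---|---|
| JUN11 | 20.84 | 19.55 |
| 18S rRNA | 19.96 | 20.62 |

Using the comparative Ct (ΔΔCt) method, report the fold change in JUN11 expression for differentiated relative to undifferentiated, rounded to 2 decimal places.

3.86

ΔCt(undifferentiated) = 20.840 − 19.960 = 0.880
ΔCt(differentiated) = 19.550 − 20.620 = -1.070
ΔΔCt = -1.070 − 0.880 = -1.950
Fold change = 2^(−(-1.950)) = 2^1.950 = 3.864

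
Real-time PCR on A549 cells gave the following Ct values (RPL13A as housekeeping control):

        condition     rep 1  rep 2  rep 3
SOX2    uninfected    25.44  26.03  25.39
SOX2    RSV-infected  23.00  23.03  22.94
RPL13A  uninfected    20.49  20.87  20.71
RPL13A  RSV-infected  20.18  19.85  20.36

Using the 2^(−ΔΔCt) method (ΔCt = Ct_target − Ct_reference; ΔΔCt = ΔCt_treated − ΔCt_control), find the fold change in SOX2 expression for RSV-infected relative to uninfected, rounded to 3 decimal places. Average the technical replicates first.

4.199

Mean Ct: SOX2 uninfected 25.620; SOX2 RSV-infected 22.990; RPL13A uninfected 20.690; RPL13A RSV-infected 20.130
ΔCt(uninfected) = 25.620 − 20.690 = 4.930
ΔCt(RSV-infected) = 22.990 − 20.130 = 2.860
ΔΔCt = 2.860 − 4.930 = -2.070
Fold change = 2^(−(-2.070)) = 2^2.070 = 4.1989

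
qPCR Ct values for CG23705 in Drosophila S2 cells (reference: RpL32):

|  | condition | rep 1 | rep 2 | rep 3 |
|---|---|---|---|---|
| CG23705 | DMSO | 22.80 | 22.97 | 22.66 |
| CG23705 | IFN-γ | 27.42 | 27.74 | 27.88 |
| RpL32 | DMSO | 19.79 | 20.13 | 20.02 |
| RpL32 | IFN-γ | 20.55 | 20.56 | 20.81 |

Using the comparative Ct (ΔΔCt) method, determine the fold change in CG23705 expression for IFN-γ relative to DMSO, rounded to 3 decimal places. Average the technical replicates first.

Mean Ct: CG23705 DMSO 22.810; CG23705 IFN-γ 27.680; RpL32 DMSO 19.980; RpL32 IFN-γ 20.640
ΔCt(DMSO) = 22.810 − 19.980 = 2.830
ΔCt(IFN-γ) = 27.680 − 20.640 = 7.040
ΔΔCt = 7.040 − 2.830 = 4.210
Fold change = 2^(−4.210) = 0.0540

0.054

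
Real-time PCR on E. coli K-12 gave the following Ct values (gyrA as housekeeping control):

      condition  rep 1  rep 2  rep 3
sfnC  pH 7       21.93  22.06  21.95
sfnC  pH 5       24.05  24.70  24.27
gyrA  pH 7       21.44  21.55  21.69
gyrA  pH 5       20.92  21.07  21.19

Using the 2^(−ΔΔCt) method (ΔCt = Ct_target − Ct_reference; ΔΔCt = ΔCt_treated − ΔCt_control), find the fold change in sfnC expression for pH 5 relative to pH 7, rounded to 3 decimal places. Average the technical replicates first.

Mean Ct: sfnC pH 7 21.980; sfnC pH 5 24.340; gyrA pH 7 21.560; gyrA pH 5 21.060
ΔCt(pH 7) = 21.980 − 21.560 = 0.420
ΔCt(pH 5) = 24.340 − 21.060 = 3.280
ΔΔCt = 3.280 − 0.420 = 2.860
Fold change = 2^(−2.860) = 0.1377

0.138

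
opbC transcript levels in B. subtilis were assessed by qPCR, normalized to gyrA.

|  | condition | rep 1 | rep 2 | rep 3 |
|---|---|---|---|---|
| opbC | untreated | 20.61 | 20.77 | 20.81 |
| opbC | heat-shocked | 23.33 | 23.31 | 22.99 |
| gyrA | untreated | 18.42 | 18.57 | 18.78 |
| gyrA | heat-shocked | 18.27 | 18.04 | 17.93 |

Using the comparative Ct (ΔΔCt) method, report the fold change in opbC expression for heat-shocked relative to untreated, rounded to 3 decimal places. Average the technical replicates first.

Mean Ct: opbC untreated 20.730; opbC heat-shocked 23.210; gyrA untreated 18.590; gyrA heat-shocked 18.080
ΔCt(untreated) = 20.730 − 18.590 = 2.140
ΔCt(heat-shocked) = 23.210 − 18.080 = 5.130
ΔΔCt = 5.130 − 2.140 = 2.990
Fold change = 2^(−2.990) = 0.1259

0.126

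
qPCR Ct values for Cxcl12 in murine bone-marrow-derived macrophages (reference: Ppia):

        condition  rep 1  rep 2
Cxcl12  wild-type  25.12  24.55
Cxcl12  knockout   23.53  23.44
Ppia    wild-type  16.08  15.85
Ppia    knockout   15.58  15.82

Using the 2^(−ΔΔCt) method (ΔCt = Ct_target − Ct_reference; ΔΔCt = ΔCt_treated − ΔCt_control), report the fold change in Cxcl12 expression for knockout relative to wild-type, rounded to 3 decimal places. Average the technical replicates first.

2.121

Mean Ct: Cxcl12 wild-type 24.835; Cxcl12 knockout 23.485; Ppia wild-type 15.965; Ppia knockout 15.700
ΔCt(wild-type) = 24.835 − 15.965 = 8.870
ΔCt(knockout) = 23.485 − 15.700 = 7.785
ΔΔCt = 7.785 − 8.870 = -1.085
Fold change = 2^(−(-1.085)) = 2^1.085 = 2.1214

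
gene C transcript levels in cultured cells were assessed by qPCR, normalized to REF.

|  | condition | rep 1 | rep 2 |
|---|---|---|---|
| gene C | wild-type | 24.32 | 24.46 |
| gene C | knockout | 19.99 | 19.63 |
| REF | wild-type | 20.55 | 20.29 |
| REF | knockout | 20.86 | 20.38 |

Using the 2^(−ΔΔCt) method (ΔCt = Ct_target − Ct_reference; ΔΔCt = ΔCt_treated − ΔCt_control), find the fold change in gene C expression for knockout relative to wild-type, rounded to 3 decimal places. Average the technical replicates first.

Mean Ct: gene C wild-type 24.390; gene C knockout 19.810; REF wild-type 20.420; REF knockout 20.620
ΔCt(wild-type) = 24.390 − 20.420 = 3.970
ΔCt(knockout) = 19.810 − 20.620 = -0.810
ΔΔCt = -0.810 − 3.970 = -4.780
Fold change = 2^(−(-4.780)) = 2^4.780 = 27.4741

27.474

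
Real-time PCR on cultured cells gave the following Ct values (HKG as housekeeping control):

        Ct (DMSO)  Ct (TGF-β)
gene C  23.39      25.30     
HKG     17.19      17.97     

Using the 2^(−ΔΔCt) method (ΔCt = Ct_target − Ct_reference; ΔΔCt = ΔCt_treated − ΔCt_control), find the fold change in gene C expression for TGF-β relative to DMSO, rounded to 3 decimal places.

0.457

ΔCt(DMSO) = 23.390 − 17.190 = 6.200
ΔCt(TGF-β) = 25.300 − 17.970 = 7.330
ΔΔCt = 7.330 − 6.200 = 1.130
Fold change = 2^(−1.130) = 0.4569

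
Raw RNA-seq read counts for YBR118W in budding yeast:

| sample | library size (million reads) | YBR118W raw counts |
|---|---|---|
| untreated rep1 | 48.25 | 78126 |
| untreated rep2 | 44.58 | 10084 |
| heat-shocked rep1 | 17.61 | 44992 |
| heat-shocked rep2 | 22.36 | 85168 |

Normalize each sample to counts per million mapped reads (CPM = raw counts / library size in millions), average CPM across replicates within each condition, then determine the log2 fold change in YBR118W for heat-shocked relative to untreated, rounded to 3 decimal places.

CPM(untreated rep1) = 78126 / 48.25 = 1619.1917
CPM(untreated rep2) = 10084 / 44.58 = 226.2001
CPM(heat-shocked rep1) = 44992 / 17.61 = 2554.9120
CPM(heat-shocked rep2) = 85168 / 22.36 = 3808.9445
mean CPM(untreated) = 922.6959; mean CPM(heat-shocked) = 3181.9283
Fold change = 3181.9283 / 922.6959 = 3.44851
log2(3.44851) = 1.7860

1.786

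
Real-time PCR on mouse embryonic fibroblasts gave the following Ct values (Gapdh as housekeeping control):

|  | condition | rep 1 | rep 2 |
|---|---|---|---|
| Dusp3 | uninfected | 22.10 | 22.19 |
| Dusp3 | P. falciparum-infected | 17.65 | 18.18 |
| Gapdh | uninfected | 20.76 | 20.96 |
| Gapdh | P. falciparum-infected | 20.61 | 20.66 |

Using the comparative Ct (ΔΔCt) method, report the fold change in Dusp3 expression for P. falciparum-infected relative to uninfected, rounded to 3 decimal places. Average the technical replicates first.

Mean Ct: Dusp3 uninfected 22.145; Dusp3 P. falciparum-infected 17.915; Gapdh uninfected 20.860; Gapdh P. falciparum-infected 20.635
ΔCt(uninfected) = 22.145 − 20.860 = 1.285
ΔCt(P. falciparum-infected) = 17.915 − 20.635 = -2.720
ΔΔCt = -2.720 − 1.285 = -4.005
Fold change = 2^(−(-4.005)) = 2^4.005 = 16.0555

16.056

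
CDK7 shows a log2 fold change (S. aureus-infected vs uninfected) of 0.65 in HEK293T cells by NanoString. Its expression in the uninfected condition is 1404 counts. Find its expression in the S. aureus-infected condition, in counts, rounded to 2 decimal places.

2203.11

Fold change = 2^(0.65) = 1.5692
S. aureus-infected expression = 1404 × 1.5692 = 2203.11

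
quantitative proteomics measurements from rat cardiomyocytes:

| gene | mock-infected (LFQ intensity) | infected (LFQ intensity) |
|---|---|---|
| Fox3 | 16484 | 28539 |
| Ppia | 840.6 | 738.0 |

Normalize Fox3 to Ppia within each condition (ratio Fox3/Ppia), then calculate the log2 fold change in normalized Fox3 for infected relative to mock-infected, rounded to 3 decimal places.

Fox3/Ppia (mock-infected) = 16484 / 840.6 = 19.61
Fox3/Ppia (infected) = 28539 / 738.0 = 38.671
Fold change = 38.671 / 19.61 = 1.9720
log2(1.9720) = 0.9797

0.980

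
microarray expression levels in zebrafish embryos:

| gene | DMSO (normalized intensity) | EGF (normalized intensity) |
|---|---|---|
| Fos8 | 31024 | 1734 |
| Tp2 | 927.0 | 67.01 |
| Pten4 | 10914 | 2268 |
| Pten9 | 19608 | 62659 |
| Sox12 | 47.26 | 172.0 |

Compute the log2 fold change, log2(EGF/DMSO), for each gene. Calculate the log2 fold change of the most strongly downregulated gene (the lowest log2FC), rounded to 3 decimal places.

-4.161

log2(1734/31024) = -4.161  (Fos8)
log2(67.01/927.0) = -3.790  (Tp2)
log2(2268/10914) = -2.267  (Pten4)
log2(62659/19608) = 1.676  (Pten9)
log2(172.0/47.26) = 1.864  (Sox12)
Fos8 is most strongly downregulated.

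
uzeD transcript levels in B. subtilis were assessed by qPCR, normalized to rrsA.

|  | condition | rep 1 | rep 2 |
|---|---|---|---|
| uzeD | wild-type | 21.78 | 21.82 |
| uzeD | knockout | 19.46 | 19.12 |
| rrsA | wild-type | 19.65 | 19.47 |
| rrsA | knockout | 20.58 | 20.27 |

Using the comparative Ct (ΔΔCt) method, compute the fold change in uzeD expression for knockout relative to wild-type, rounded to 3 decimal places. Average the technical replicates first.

10.375

Mean Ct: uzeD wild-type 21.800; uzeD knockout 19.290; rrsA wild-type 19.560; rrsA knockout 20.425
ΔCt(wild-type) = 21.800 − 19.560 = 2.240
ΔCt(knockout) = 19.290 − 20.425 = -1.135
ΔΔCt = -1.135 − 2.240 = -3.375
Fold change = 2^(−(-3.375)) = 2^3.375 = 10.3747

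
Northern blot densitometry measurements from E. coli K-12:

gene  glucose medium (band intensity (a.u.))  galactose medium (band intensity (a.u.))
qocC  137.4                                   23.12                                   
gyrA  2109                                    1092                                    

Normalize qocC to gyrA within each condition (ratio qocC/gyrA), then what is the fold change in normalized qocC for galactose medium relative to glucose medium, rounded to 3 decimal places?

0.325

qocC/gyrA (glucose medium) = 137.4 / 2109 = 0.065149
qocC/gyrA (galactose medium) = 23.12 / 1092 = 0.021172
Fold change = 0.021172 / 0.065149 = 0.3250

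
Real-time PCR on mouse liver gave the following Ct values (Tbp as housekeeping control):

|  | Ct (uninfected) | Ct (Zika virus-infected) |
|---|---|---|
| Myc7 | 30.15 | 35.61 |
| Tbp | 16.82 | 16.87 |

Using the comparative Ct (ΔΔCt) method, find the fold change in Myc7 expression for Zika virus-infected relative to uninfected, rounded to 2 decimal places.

ΔCt(uninfected) = 30.150 − 16.820 = 13.330
ΔCt(Zika virus-infected) = 35.610 − 16.870 = 18.740
ΔΔCt = 18.740 − 13.330 = 5.410
Fold change = 2^(−5.410) = 0.024

0.02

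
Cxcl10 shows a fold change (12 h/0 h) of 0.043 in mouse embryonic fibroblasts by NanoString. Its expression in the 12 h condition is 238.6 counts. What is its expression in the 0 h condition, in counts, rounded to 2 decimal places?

0 h expression = 238.6 / 0.043 = 5548.84

5548.84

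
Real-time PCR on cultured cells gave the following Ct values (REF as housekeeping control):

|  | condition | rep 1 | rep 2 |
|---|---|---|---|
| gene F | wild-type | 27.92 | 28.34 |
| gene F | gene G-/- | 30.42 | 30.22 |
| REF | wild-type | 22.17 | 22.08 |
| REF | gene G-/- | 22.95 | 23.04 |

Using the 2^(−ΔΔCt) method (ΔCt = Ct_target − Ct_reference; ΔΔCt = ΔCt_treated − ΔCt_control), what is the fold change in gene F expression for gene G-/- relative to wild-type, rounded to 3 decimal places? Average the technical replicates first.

Mean Ct: gene F wild-type 28.130; gene F gene G-/- 30.320; REF wild-type 22.125; REF gene G-/- 22.995
ΔCt(wild-type) = 28.130 − 22.125 = 6.005
ΔCt(gene G-/-) = 30.320 − 22.995 = 7.325
ΔΔCt = 7.325 − 6.005 = 1.320
Fold change = 2^(−1.320) = 0.4005

0.401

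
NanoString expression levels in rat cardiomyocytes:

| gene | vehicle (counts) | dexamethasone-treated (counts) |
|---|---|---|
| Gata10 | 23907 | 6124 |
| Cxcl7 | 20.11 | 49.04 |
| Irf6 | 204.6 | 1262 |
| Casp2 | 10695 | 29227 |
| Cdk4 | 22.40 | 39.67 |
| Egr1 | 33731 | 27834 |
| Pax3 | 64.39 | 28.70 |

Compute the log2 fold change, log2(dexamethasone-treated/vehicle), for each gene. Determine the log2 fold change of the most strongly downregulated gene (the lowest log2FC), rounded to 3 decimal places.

-1.965

log2(6124/23907) = -1.965  (Gata10)
log2(49.04/20.11) = 1.286  (Cxcl7)
log2(1262/204.6) = 2.625  (Irf6)
log2(29227/10695) = 1.450  (Casp2)
log2(39.67/22.40) = 0.825  (Cdk4)
log2(27834/33731) = -0.277  (Egr1)
log2(28.70/64.39) = -1.166  (Pax3)
Gata10 is most strongly downregulated.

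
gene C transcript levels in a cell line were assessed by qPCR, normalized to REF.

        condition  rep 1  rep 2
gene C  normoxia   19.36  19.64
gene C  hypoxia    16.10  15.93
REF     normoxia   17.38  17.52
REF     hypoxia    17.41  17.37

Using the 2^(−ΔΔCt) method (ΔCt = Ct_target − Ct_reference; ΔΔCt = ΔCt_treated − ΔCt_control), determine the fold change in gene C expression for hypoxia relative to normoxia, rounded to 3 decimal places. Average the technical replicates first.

Mean Ct: gene C normoxia 19.500; gene C hypoxia 16.015; REF normoxia 17.450; REF hypoxia 17.390
ΔCt(normoxia) = 19.500 − 17.450 = 2.050
ΔCt(hypoxia) = 16.015 − 17.390 = -1.375
ΔΔCt = -1.375 − 2.050 = -3.425
Fold change = 2^(−(-3.425)) = 2^3.425 = 10.7406

10.741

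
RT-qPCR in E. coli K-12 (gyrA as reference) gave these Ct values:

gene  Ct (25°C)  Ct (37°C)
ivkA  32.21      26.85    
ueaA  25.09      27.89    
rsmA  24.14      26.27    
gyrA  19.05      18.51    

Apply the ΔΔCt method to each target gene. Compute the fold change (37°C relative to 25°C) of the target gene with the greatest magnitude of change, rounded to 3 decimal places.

28.246

ivkA: ΔΔCt = (26.85−18.51) − (32.21−19.05) = 8.34 − 13.16 = -4.82; fold change = 2^4.82 = 28.246
ueaA: ΔΔCt = (27.89−18.51) − (25.09−19.05) = 9.38 − 6.04 = 3.34; fold change = 2^-3.34 = 0.099
rsmA: ΔΔCt = (26.27−18.51) − (24.14−19.05) = 7.76 − 5.09 = 2.67; fold change = 2^-2.67 = 0.157
ivkA has the largest |ΔΔCt| = 4.82.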